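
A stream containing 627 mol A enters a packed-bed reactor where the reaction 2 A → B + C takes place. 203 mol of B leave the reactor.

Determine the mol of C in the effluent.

203 mol

For B: n = n₀ + 1ξ → 203 = 0 + 1ξ, giving ξ = 203 mol.
Outlet amounts (n = n₀ + ν ξ):
  A: 627 − 2(203) = 221
  B: 0 + 1(203) = 203
  C: 0 + 1(203) = 203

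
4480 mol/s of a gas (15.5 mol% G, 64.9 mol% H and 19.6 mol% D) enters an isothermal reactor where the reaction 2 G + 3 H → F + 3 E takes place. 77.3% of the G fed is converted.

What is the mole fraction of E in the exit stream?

0.191

G reacted = 0.773 × 694.4 = 536.8 mol/s; ν_G = −2, so ξ = 536.8/2 = 268.4 mol/s.
Outlet amounts (n = n₀ + ν ξ):
  G: 694.4 − 2(268.4) = 157.6
  H: 2908 − 3(268.4) = 2102
  F: 0 + 1(268.4) = 268.4
  E: 0 + 3(268.4) = 805.2
  D: 878.1 (inert)
Total out = 4212 mol/s; y_E = 805.2 / 4212 = 0.1912.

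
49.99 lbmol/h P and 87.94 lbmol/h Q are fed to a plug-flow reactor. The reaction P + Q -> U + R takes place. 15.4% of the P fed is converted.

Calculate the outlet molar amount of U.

7.7 lbmol/h

P reacted = 0.154 × 49.99 = 7.698 lbmol/h; ν_P = −1, so ξ = 7.698/1 = 7.698 lbmol/h.
Outlet amounts (n = n₀ + ν ξ):
  P: 49.99 − 1(7.698) = 42.29
  Q: 87.94 − 1(7.698) = 80.24
  U: 0 + 1(7.698) = 7.698
  R: 0 + 1(7.698) = 7.698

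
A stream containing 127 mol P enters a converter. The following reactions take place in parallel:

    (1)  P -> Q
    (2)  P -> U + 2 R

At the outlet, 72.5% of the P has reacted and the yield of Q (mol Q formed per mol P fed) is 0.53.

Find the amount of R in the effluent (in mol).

49.5 mol

Yield of Q: 1ξ₁ / 127 = 0.53 → ξ₁ = 67.31 mol.
Conversion of P: 1ξ₁ + 1ξ₂ = 0.725 × 127 = 92.08 → ξ₂ = 24.77 mol.
Outlet amounts (n = n₀ + Σ ν·ξ):
  P: 127 − 1(67.31) − 1(24.77) = 34.92
  Q: 0 + 1(67.31) = 67.31
  U: 0 + 1(24.77) = 24.77
  R: 0 + 2(24.77) = 49.53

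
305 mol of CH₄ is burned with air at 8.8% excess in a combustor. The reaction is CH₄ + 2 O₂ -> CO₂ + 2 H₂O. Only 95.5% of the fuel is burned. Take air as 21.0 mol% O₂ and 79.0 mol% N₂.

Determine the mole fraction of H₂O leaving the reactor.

0.168

Stoichiometric O₂ = 2 × 305 = 610 mol; O₂ fed = 610 × 1.088 = 663.7 mol.
N₂ fed = 663.7 × 79/21 = 2497 mol.
Fuel reacted = 0.955 × 305 → ξ = 291.3 mol.
Outlet (n = n₀ + ν ξ):
  CH₄: 305 − 1(291.3) = 13.73
  O₂: 663.7 − 2(291.3) = 81.13
  N₂: 2497 (inert)
  CO₂: 0 + 1(291.3) = 291.3
  H₂O: 0 + 2(291.3) = 582.5
Total out = 3465 mol; y_H₂O = 582.5 / 3465 = 0.1681.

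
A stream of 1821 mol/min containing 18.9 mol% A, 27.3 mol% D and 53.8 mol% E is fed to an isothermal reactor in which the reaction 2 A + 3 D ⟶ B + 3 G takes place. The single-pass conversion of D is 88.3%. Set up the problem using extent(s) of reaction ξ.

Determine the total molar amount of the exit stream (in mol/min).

D reacted = 0.883 × 497.1 = 439 mol/min; ν_D = −3, so ξ = 439/3 = 146.3 mol/min.
Outlet amounts (n = n₀ + ν ξ):
  A: 344.2 − 2(146.3) = 51.52
  D: 497.1 − 3(146.3) = 58.16
  B: 0 + 1(146.3) = 146.3
  G: 0 + 3(146.3) = 439
  E: 979.7 (inert)
Total out = 51.52 + 58.16 + 146.3 + 439 + 979.7 = 1675 mol/min.

1670 mol/min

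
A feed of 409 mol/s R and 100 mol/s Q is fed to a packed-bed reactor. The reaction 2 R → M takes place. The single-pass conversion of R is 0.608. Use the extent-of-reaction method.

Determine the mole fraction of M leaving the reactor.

0.323

R reacted = 0.608 × 409 = 248.7 mol/s; ν_R = −2, so ξ = 248.7/2 = 124.3 mol/s.
Outlet amounts (n = n₀ + ν ξ):
  R: 409 − 2(124.3) = 160.3
  M: 0 + 1(124.3) = 124.3
  Q: 100 (inert)
Total out = 384.7 mol/s; y_M = 124.3 / 384.7 = 0.3232.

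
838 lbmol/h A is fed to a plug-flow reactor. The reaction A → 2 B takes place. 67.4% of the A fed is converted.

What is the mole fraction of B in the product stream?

0.805

A reacted = 0.674 × 838 = 564.8 lbmol/h; ν_A = −1, so ξ = 564.8/1 = 564.8 lbmol/h.
Outlet amounts (n = n₀ + ν ξ):
  A: 838 − 1(564.8) = 273.2
  B: 0 + 2(564.8) = 1130
Total out = 1403 lbmol/h; y_B = 1130 / 1403 = 0.8053.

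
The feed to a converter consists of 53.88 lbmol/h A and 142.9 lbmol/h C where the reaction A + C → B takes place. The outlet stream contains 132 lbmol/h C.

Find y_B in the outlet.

0.0586

For C: n = n₀ − 1ξ → 132 = 142.9 − 1ξ, giving ξ = 10.9 lbmol/h.
Outlet amounts (n = n₀ + ν ξ):
  A: 53.88 − 1(10.9) = 42.98
  C: 142.9 − 1(10.9) = 132
  B: 0 + 1(10.9) = 10.9
Total out = 185.9 lbmol/h; y_B = 10.9 / 185.9 = 0.05864.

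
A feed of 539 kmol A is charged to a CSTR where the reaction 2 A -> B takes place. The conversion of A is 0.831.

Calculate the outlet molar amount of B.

A reacted = 0.831 × 539 = 447.9 kmol; ν_A = −2, so ξ = 447.9/2 = 224 kmol.
Outlet amounts (n = n₀ + ν ξ):
  A: 539 − 2(224) = 91.09
  B: 0 + 1(224) = 224

224 kmol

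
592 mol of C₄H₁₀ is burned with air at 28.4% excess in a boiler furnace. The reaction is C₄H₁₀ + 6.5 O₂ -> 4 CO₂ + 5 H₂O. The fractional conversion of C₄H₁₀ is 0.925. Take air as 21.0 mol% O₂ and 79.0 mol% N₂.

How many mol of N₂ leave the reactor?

Stoichiometric O₂ = 6.5 × 592 = 3848 mol; O₂ fed = 3848 × 1.284 = 4941 mol.
N₂ fed = 4941 × 79/21 = 18590 mol.
Fuel reacted = 0.925 × 592 → ξ = 547.6 mol.
Outlet (n = n₀ + ν ξ):
  C₄H₁₀: 592 − 1(547.6) = 44.4
  O₂: 4941 − 6.5(547.6) = 1381
  N₂: 18590 (inert)
  CO₂: 0 + 4(547.6) = 2190
  H₂O: 0 + 5(547.6) = 2738

18600 mol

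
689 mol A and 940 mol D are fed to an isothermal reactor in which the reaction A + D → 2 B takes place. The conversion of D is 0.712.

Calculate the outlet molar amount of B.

D reacted = 0.712 × 940 = 669.3 mol; ν_D = −1, so ξ = 669.3/1 = 669.3 mol.
Outlet amounts (n = n₀ + ν ξ):
  A: 689 − 1(669.3) = 19.72
  D: 940 − 1(669.3) = 270.7
  B: 0 + 2(669.3) = 1339

1340 mol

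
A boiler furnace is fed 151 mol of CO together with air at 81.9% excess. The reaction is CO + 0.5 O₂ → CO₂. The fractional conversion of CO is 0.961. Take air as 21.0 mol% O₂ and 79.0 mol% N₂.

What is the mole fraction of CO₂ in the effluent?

Stoichiometric O₂ = 0.5 × 151 = 75.5 mol; O₂ fed = 75.5 × 1.819 = 137.3 mol.
N₂ fed = 137.3 × 79/21 = 516.6 mol.
Fuel reacted = 0.961 × 151 → ξ = 145.1 mol.
Outlet (n = n₀ + ν ξ):
  CO: 151 − 1(145.1) = 5.889
  O₂: 137.3 − 0.5(145.1) = 64.78
  N₂: 516.6 (inert)
  CO₂: 0 + 1(145.1) = 145.1
Total out = 732.4 mol; y_CO₂ = 145.1 / 732.4 = 0.1981.

0.198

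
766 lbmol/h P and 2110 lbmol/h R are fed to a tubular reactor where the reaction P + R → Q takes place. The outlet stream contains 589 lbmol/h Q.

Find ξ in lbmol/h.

For Q: n = n₀ + 1ξ → 589 = 0 + 1ξ, giving ξ = 589 lbmol/h.
Outlet amounts (n = n₀ + ν ξ):
  P: 766 − 1(589) = 177
  R: 2110 − 1(589) = 1521
  Q: 0 + 1(589) = 589

ξ = 589 lbmol/h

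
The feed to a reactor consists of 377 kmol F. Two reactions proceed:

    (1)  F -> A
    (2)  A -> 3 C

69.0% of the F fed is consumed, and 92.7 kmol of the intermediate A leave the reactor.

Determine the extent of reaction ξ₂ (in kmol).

ξ₂ = 167 kmol

Conversion of F: F consumed = 1ξ₁ = 0.69 × 377 → ξ₁ = 260.1 kmol.
A balance: n_A = 0 + 1ξ₁ − 1ξ₂ = 92.7 → ξ₂ = (1·260.1 − 92.7)/1 = 167.4 kmol.
Outlet amounts (n = n₀ + Σ ν·ξ):
  F: 377 − 1(260.1) = 116.9
  A: 0 + 1(260.1) − 1(167.4) = 92.7
  C: 0 + 3(167.4) = 502.3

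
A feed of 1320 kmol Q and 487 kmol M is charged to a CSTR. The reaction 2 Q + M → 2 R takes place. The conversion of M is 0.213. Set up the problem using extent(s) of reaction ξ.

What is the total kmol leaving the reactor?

1700 kmol

M reacted = 0.213 × 487 = 103.7 kmol; ν_M = −1, so ξ = 103.7/1 = 103.7 kmol.
Outlet amounts (n = n₀ + ν ξ):
  Q: 1320 − 2(103.7) = 1113
  M: 487 − 1(103.7) = 383.3
  R: 0 + 2(103.7) = 207.5
Total out = 1113 + 383.3 + 207.5 = 1703 kmol.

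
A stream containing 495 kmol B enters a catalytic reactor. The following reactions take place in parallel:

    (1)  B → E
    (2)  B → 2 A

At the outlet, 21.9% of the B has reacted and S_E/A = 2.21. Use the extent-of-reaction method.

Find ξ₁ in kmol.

Conversion of B: B consumed = 0.219 × 495 = 108.4 kmol = 1ξ₁ + 1ξ₂.
Selectivity: 1ξ₁ / (2ξ₂) = 2.21 → ξ₁ = 4.42 ξ₂.
Substitute: (1·4.42 + 1) ξ₂ = 108.4 → ξ₂ = 20 kmol, ξ₁ = 88.4 kmol.
Outlet amounts (n = n₀ + Σ ν·ξ):
  B: 495 − 1(88.4) − 1(20) = 386.6
  E: 0 + 1(88.4) = 88.4
  A: 0 + 2(20) = 40

ξ₁ = 88.4 kmol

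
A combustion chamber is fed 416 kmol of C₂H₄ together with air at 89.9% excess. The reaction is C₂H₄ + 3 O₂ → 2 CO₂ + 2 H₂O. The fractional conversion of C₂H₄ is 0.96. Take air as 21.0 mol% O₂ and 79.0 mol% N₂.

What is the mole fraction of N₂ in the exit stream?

0.762

Stoichiometric O₂ = 3 × 416 = 1248 kmol; O₂ fed = 1248 × 1.899 = 2370 kmol.
N₂ fed = 2370 × 79/21 = 8916 kmol.
Fuel reacted = 0.96 × 416 → ξ = 399.4 kmol.
Outlet (n = n₀ + ν ξ):
  C₂H₄: 416 − 1(399.4) = 16.64
  O₂: 2370 − 3(399.4) = 1172
  N₂: 8916 (inert)
  CO₂: 0 + 2(399.4) = 798.7
  H₂O: 0 + 2(399.4) = 798.7
Total out = 11700 kmol; y_N₂ = 8916 / 11700 = 0.7619.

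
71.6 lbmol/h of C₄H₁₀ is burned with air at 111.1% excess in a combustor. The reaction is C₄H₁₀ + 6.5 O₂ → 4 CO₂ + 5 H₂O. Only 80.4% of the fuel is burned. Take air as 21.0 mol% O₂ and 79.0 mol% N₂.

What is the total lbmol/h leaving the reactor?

4840 lbmol/h

Stoichiometric O₂ = 6.5 × 71.6 = 465.4 lbmol/h; O₂ fed = 465.4 × 2.111 = 982.5 lbmol/h.
N₂ fed = 982.5 × 79/21 = 3696 lbmol/h.
Fuel reacted = 0.804 × 71.6 → ξ = 57.57 lbmol/h.
Outlet (n = n₀ + ν ξ):
  C₄H₁₀: 71.6 − 1(57.57) = 14.03
  O₂: 982.5 − 6.5(57.57) = 608.3
  N₂: 3696 (inert)
  CO₂: 0 + 4(57.57) = 230.3
  H₂O: 0 + 5(57.57) = 287.8
Total out = 14.03 + 608.3 + 3696 + 230.3 + 287.8 = 4836 lbmol/h.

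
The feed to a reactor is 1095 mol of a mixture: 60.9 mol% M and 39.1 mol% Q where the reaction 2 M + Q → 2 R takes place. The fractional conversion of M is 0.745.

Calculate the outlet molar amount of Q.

M reacted = 0.745 × 666.9 = 496.8 mol; ν_M = −2, so ξ = 496.8/2 = 248.4 mol.
Outlet amounts (n = n₀ + ν ξ):
  M: 666.9 − 2(248.4) = 170
  Q: 428.1 − 1(248.4) = 179.7
  R: 0 + 2(248.4) = 496.8

180 mol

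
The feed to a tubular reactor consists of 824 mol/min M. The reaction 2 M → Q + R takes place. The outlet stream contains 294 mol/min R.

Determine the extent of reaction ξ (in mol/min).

For R: n = n₀ + 1ξ → 294 = 0 + 1ξ, giving ξ = 294 mol/min.
Outlet amounts (n = n₀ + ν ξ):
  M: 824 − 2(294) = 236
  Q: 0 + 1(294) = 294
  R: 0 + 1(294) = 294

ξ = 294 mol/min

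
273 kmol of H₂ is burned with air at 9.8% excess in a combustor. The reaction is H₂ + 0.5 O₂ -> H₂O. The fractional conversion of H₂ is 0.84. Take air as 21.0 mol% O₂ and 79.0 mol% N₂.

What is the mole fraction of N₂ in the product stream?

0.647

Stoichiometric O₂ = 0.5 × 273 = 136.5 kmol; O₂ fed = 136.5 × 1.098 = 149.9 kmol.
N₂ fed = 149.9 × 79/21 = 563.8 kmol.
Fuel reacted = 0.84 × 273 → ξ = 229.3 kmol.
Outlet (n = n₀ + ν ξ):
  H₂: 273 − 1(229.3) = 43.68
  O₂: 149.9 − 0.5(229.3) = 35.22
  N₂: 563.8 (inert)
  H₂O: 0 + 1(229.3) = 229.3
Total out = 872 kmol; y_N₂ = 563.8 / 872 = 0.6466.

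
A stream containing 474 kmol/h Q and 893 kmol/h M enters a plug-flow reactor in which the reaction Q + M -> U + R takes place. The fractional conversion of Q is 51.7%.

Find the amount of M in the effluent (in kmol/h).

Q reacted = 0.517 × 474 = 245.1 kmol/h; ν_Q = −1, so ξ = 245.1/1 = 245.1 kmol/h.
Outlet amounts (n = n₀ + ν ξ):
  Q: 474 − 1(245.1) = 228.9
  M: 893 − 1(245.1) = 647.9
  U: 0 + 1(245.1) = 245.1
  R: 0 + 1(245.1) = 245.1

648 kmol/h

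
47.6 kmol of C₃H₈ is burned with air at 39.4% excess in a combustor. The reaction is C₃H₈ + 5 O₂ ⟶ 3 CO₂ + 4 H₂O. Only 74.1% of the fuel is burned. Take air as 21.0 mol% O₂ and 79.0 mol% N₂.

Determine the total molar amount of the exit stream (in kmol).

Stoichiometric O₂ = 5 × 47.6 = 238 kmol; O₂ fed = 238 × 1.394 = 331.8 kmol.
N₂ fed = 331.8 × 79/21 = 1248 kmol.
Fuel reacted = 0.741 × 47.6 → ξ = 35.27 kmol.
Outlet (n = n₀ + ν ξ):
  C₃H₈: 47.6 − 1(35.27) = 12.33
  O₂: 331.8 − 5(35.27) = 155.4
  N₂: 1248 (inert)
  CO₂: 0 + 3(35.27) = 105.8
  H₂O: 0 + 4(35.27) = 141.1
Total out = 12.33 + 155.4 + 1248 + 105.8 + 141.1 = 1663 kmol.

1660 kmol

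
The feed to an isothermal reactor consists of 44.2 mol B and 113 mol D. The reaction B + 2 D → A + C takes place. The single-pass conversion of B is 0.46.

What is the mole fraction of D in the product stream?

B reacted = 0.46 × 44.2 = 20.33 mol; ν_B = −1, so ξ = 20.33/1 = 20.33 mol.
Outlet amounts (n = n₀ + ν ξ):
  B: 44.2 − 1(20.33) = 23.87
  D: 113 − 2(20.33) = 72.34
  A: 0 + 1(20.33) = 20.33
  C: 0 + 1(20.33) = 20.33
Total out = 136.9 mol; y_D = 72.34 / 136.9 = 0.5285.

0.529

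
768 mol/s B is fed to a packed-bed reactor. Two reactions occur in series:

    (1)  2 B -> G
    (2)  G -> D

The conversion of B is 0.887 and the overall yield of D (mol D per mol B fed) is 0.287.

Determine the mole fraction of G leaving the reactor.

0.281

Conversion of B: B consumed = 2ξ₁ = 0.887 × 768 → ξ₁ = 340.6 mol/s.
Yield of D: 1ξ₂ / 768 = 0.287 → ξ₂ = 220.4 mol/s.
Outlet amounts (n = n₀ + Σ ν·ξ):
  B: 768 − 2(340.6) = 86.78
  G: 0 + 1(340.6) − 1(220.4) = 120.2
  D: 0 + 1(220.4) = 220.4
Total out = 427.4 mol/s; y_G = 120.2 / 427.4 = 0.2812.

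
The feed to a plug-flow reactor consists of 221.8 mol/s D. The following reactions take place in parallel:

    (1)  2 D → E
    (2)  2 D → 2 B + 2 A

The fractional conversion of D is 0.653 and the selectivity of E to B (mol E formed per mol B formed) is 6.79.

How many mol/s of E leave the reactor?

Conversion of D: D consumed = 0.653 × 221.8 = 144.8 mol/s = 2ξ₁ + 2ξ₂.
Selectivity: 1ξ₁ / (2ξ₂) = 6.79 → ξ₁ = 13.58 ξ₂.
Substitute: (2·13.58 + 2) ξ₂ = 144.8 → ξ₂ = 4.967 mol/s, ξ₁ = 67.45 mol/s.
Outlet amounts (n = n₀ + Σ ν·ξ):
  D: 221.8 − 2(67.45) − 2(4.967) = 76.96
  E: 0 + 1(67.45) = 67.45
  B: 0 + 2(4.967) = 9.934
  A: 0 + 2(4.967) = 9.934

67.5 mol/s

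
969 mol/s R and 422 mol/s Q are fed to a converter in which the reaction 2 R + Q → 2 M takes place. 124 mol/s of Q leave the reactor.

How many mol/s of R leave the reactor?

373 mol/s

For Q: n = n₀ − 1ξ → 124 = 422 − 1ξ, giving ξ = 298 mol/s.
Outlet amounts (n = n₀ + ν ξ):
  R: 969 − 2(298) = 373
  Q: 422 − 1(298) = 124
  M: 0 + 2(298) = 596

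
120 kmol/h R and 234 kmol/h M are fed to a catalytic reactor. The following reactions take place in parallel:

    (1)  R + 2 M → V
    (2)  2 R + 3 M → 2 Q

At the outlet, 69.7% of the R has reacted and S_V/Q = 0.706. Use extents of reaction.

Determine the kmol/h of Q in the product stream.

Conversion of R: R consumed = 0.697 × 120 = 83.64 kmol/h = 1ξ₁ + 2ξ₂.
Selectivity: 1ξ₁ / (2ξ₂) = 0.706 → ξ₁ = 1.412 ξ₂.
Substitute: (1·1.412 + 2) ξ₂ = 83.64 → ξ₂ = 24.51 kmol/h, ξ₁ = 34.61 kmol/h.
Outlet amounts (n = n₀ + Σ ν·ξ):
  R: 120 − 1(34.61) − 2(24.51) = 36.36
  M: 234 − 2(34.61) − 3(24.51) = 91.23
  V: 0 + 1(34.61) = 34.61
  Q: 0 + 2(24.51) = 49.03

49 kmol/h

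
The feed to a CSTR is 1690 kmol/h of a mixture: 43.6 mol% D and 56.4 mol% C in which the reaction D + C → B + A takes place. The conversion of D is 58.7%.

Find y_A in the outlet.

D reacted = 0.587 × 736.8 = 432.5 kmol/h; ν_D = −1, so ξ = 432.5/1 = 432.5 kmol/h.
Outlet amounts (n = n₀ + ν ξ):
  D: 736.8 − 1(432.5) = 304.3
  C: 953.2 − 1(432.5) = 520.6
  B: 0 + 1(432.5) = 432.5
  A: 0 + 1(432.5) = 432.5
Total out = 1690 kmol/h; y_A = 432.5 / 1690 = 0.2559.

0.256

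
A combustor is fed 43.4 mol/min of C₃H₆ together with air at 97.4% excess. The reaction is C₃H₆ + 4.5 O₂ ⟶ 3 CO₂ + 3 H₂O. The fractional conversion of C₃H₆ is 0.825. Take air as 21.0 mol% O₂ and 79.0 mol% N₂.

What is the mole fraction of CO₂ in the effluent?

Stoichiometric O₂ = 4.5 × 43.4 = 195.3 mol/min; O₂ fed = 195.3 × 1.974 = 385.5 mol/min.
N₂ fed = 385.5 × 79/21 = 1450 mol/min.
Fuel reacted = 0.825 × 43.4 → ξ = 35.8 mol/min.
Outlet (n = n₀ + ν ξ):
  C₃H₆: 43.4 − 1(35.8) = 7.595
  O₂: 385.5 − 4.5(35.8) = 224.4
  N₂: 1450 (inert)
  CO₂: 0 + 3(35.8) = 107.4
  H₂O: 0 + 3(35.8) = 107.4
Total out = 1897 mol/min; y_CO₂ = 107.4 / 1897 = 0.05662.

0.0566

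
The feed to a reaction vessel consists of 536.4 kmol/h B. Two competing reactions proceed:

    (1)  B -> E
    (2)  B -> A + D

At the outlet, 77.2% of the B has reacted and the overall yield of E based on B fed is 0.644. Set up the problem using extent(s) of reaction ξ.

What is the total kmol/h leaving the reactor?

Yield of E: 1ξ₁ / 536.4 = 0.644 → ξ₁ = 345.4 kmol/h.
Conversion of B: 1ξ₁ + 1ξ₂ = 0.772 × 536.4 = 414.1 → ξ₂ = 68.66 kmol/h.
Outlet amounts (n = n₀ + Σ ν·ξ):
  B: 536.4 − 1(345.4) − 1(68.66) = 122.3
  E: 0 + 1(345.4) = 345.4
  A: 0 + 1(68.66) = 68.66
  D: 0 + 1(68.66) = 68.66
Total out = 122.3 + 345.4 + 68.66 + 68.66 = 605.1 kmol/h.

605 kmol/h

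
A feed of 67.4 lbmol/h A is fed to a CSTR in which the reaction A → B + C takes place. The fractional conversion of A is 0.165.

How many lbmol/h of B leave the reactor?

11.1 lbmol/h

A reacted = 0.165 × 67.4 = 11.12 lbmol/h; ν_A = −1, so ξ = 11.12/1 = 11.12 lbmol/h.
Outlet amounts (n = n₀ + ν ξ):
  A: 67.4 − 1(11.12) = 56.28
  B: 0 + 1(11.12) = 11.12
  C: 0 + 1(11.12) = 11.12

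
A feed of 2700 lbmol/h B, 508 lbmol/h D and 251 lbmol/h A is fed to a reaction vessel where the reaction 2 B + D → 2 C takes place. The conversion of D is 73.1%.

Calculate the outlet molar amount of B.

1960 lbmol/h

D reacted = 0.731 × 508 = 371.3 lbmol/h; ν_D = −1, so ξ = 371.3/1 = 371.3 lbmol/h.
Outlet amounts (n = n₀ + ν ξ):
  B: 2700 − 2(371.3) = 1957
  D: 508 − 1(371.3) = 136.7
  C: 0 + 2(371.3) = 742.7
  A: 251 (inert)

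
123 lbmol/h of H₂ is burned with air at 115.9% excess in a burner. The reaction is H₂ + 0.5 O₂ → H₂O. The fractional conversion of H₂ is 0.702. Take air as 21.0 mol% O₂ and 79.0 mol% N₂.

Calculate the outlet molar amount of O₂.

89.6 lbmol/h

Stoichiometric O₂ = 0.5 × 123 = 61.5 lbmol/h; O₂ fed = 61.5 × 2.159 = 132.8 lbmol/h.
N₂ fed = 132.8 × 79/21 = 499.5 lbmol/h.
Fuel reacted = 0.702 × 123 → ξ = 86.35 lbmol/h.
Outlet (n = n₀ + ν ξ):
  H₂: 123 − 1(86.35) = 36.65
  O₂: 132.8 − 0.5(86.35) = 89.61
  N₂: 499.5 (inert)
  H₂O: 0 + 1(86.35) = 86.35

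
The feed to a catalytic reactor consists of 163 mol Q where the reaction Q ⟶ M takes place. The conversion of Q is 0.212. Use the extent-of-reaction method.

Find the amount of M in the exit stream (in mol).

Q reacted = 0.212 × 163 = 34.56 mol; ν_Q = −1, so ξ = 34.56/1 = 34.56 mol.
Outlet amounts (n = n₀ + ν ξ):
  Q: 163 − 1(34.56) = 128.4
  M: 0 + 1(34.56) = 34.56

34.6 mol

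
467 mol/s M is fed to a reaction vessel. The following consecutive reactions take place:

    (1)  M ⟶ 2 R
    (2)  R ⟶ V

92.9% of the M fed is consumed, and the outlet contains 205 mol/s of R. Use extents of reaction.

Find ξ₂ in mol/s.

ξ₂ = 663 mol/s

Conversion of M: M consumed = 1ξ₁ = 0.929 × 467 → ξ₁ = 433.8 mol/s.
R balance: n_R = 0 + 2ξ₁ − 1ξ₂ = 205 → ξ₂ = (2·433.8 − 205)/1 = 662.7 mol/s.
Outlet amounts (n = n₀ + Σ ν·ξ):
  M: 467 − 1(433.8) = 33.16
  R: 0 + 2(433.8) − 1(662.7) = 205
  V: 0 + 1(662.7) = 662.7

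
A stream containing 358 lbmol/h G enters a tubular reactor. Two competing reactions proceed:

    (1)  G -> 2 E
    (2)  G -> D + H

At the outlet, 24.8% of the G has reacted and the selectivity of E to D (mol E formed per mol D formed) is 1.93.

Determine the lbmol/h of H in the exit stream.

45.2 lbmol/h

Conversion of G: G consumed = 0.248 × 358 = 88.78 lbmol/h = 1ξ₁ + 1ξ₂.
Selectivity: 2ξ₁ / (1ξ₂) = 1.93 → ξ₁ = 0.965 ξ₂.
Substitute: (1·0.965 + 1) ξ₂ = 88.78 → ξ₂ = 45.18 lbmol/h, ξ₁ = 43.6 lbmol/h.
Outlet amounts (n = n₀ + Σ ν·ξ):
  G: 358 − 1(43.6) − 1(45.18) = 269.2
  E: 0 + 2(43.6) = 87.2
  D: 0 + 1(45.18) = 45.18
  H: 0 + 1(45.18) = 45.18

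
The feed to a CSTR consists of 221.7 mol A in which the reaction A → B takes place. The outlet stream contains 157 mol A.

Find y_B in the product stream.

For A: n = n₀ − 1ξ → 157 = 221.7 − 1ξ, giving ξ = 64.7 mol.
Outlet amounts (n = n₀ + ν ξ):
  A: 221.7 − 1(64.7) = 157
  B: 0 + 1(64.7) = 64.7
Total out = 221.7 mol; y_B = 64.7 / 221.7 = 0.2918.

0.292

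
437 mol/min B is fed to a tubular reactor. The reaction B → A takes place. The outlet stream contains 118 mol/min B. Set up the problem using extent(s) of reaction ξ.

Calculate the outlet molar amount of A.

319 mol/min

For B: n = n₀ − 1ξ → 118 = 437 − 1ξ, giving ξ = 319 mol/min.
Outlet amounts (n = n₀ + ν ξ):
  B: 437 − 1(319) = 118
  A: 0 + 1(319) = 319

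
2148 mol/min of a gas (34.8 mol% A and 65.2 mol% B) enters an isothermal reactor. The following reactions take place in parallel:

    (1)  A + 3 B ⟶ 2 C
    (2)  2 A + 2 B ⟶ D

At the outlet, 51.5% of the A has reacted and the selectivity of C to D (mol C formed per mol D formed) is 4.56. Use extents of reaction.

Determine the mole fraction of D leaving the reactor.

0.0613

Conversion of A: A consumed = 0.515 × 747.5 = 385 mol/min = 1ξ₁ + 2ξ₂.
Selectivity: 2ξ₁ / (1ξ₂) = 4.56 → ξ₁ = 2.28 ξ₂.
Substitute: (1·2.28 + 2) ξ₂ = 385 → ξ₂ = 89.94 mol/min, ξ₁ = 205.1 mol/min.
Outlet amounts (n = n₀ + Σ ν·ξ):
  A: 747.5 − 1(205.1) − 2(89.94) = 362.5
  B: 1400 − 3(205.1) − 2(89.94) = 605.4
  C: 0 + 2(205.1) = 410.1
  D: 0 + 1(89.94) = 89.94
Total out = 1468 mol/min; y_D = 89.94 / 1468 = 0.06127.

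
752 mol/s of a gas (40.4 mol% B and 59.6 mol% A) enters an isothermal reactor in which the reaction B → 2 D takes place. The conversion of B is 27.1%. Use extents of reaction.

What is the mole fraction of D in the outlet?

0.197

B reacted = 0.271 × 303.8 = 82.33 mol/s; ν_B = −1, so ξ = 82.33/1 = 82.33 mol/s.
Outlet amounts (n = n₀ + ν ξ):
  B: 303.8 − 1(82.33) = 221.5
  D: 0 + 2(82.33) = 164.7
  A: 448.2 (inert)
Total out = 834.3 mol/s; y_D = 164.7 / 834.3 = 0.1974.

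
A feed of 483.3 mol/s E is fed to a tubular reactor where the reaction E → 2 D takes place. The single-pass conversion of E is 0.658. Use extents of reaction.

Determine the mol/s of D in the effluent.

E reacted = 0.658 × 483.3 = 318 mol/s; ν_E = −1, so ξ = 318/1 = 318 mol/s.
Outlet amounts (n = n₀ + ν ξ):
  E: 483.3 − 1(318) = 165.3
  D: 0 + 2(318) = 636

636 mol/s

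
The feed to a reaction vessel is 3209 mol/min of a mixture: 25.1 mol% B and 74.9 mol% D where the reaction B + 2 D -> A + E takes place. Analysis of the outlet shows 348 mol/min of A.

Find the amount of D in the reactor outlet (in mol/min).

1710 mol/min

For A: n = n₀ + 1ξ → 348 = 0 + 1ξ, giving ξ = 348 mol/min.
Outlet amounts (n = n₀ + ν ξ):
  B: 805.5 − 1(348) = 457.5
  D: 2404 − 2(348) = 1708
  A: 0 + 1(348) = 348
  E: 0 + 1(348) = 348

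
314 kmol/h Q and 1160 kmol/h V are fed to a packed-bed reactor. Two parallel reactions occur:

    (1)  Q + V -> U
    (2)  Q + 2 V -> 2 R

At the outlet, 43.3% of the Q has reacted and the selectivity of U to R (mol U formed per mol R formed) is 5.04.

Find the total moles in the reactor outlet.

Conversion of Q: Q consumed = 0.433 × 314 = 136 kmol/h = 1ξ₁ + 1ξ₂.
Selectivity: 1ξ₁ / (2ξ₂) = 5.04 → ξ₁ = 10.08 ξ₂.
Substitute: (1·10.08 + 1) ξ₂ = 136 → ξ₂ = 12.27 kmol/h, ξ₁ = 123.7 kmol/h.
Outlet amounts (n = n₀ + Σ ν·ξ):
  Q: 314 − 1(123.7) − 1(12.27) = 178
  V: 1160 − 1(123.7) − 2(12.27) = 1012
  U: 0 + 1(123.7) = 123.7
  R: 0 + 2(12.27) = 24.54
Total out = 178 + 1012 + 123.7 + 24.54 = 1338 kmol/h.

1340 kmol/h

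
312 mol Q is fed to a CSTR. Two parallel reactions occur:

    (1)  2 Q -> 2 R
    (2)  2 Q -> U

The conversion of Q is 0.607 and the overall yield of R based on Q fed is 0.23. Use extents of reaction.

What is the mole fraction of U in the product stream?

Yield of R: 2ξ₁ / 312 = 0.23 → ξ₁ = 35.88 mol.
Conversion of Q: 2ξ₁ + 2ξ₂ = 0.607 × 312 = 189.4 → ξ₂ = 58.81 mol.
Outlet amounts (n = n₀ + Σ ν·ξ):
  Q: 312 − 2(35.88) − 2(58.81) = 122.6
  R: 0 + 2(35.88) = 71.76
  U: 0 + 1(58.81) = 58.81
Total out = 253.2 mol; y_U = 58.81 / 253.2 = 0.2323.

0.232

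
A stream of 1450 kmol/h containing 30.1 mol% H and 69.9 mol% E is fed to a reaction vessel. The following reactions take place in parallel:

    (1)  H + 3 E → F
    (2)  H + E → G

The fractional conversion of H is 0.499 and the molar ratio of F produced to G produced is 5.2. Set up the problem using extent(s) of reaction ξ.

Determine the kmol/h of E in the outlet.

Conversion of H: H consumed = 0.499 × 436.4 = 217.8 kmol/h = 1ξ₁ + 1ξ₂.
Selectivity: 1ξ₁ / (1ξ₂) = 5.2 → ξ₁ = 5.2 ξ₂.
Substitute: (1·5.2 + 1) ξ₂ = 217.8 → ξ₂ = 35.13 kmol/h, ξ₁ = 182.7 kmol/h.
Outlet amounts (n = n₀ + Σ ν·ξ):
  H: 436.4 − 1(182.7) − 1(35.13) = 218.7
  E: 1014 − 3(182.7) − 1(35.13) = 430.4
  F: 0 + 1(182.7) = 182.7
  G: 0 + 1(35.13) = 35.13

430 kmol/h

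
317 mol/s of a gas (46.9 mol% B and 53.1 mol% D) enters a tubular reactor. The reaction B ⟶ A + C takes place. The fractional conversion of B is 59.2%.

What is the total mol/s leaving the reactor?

405 mol/s

B reacted = 0.592 × 148.7 = 88.01 mol/s; ν_B = −1, so ξ = 88.01/1 = 88.01 mol/s.
Outlet amounts (n = n₀ + ν ξ):
  B: 148.7 − 1(88.01) = 60.66
  A: 0 + 1(88.01) = 88.01
  C: 0 + 1(88.01) = 88.01
  D: 168.3 (inert)
Total out = 60.66 + 88.01 + 88.01 + 168.3 = 405 mol/s.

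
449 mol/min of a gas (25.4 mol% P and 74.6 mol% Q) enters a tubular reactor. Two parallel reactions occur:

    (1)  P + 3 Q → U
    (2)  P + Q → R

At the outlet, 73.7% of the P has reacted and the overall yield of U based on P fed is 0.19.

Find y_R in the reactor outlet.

Yield of U: 1ξ₁ / 114 = 0.19 → ξ₁ = 21.67 mol/min.
Conversion of P: 1ξ₁ + 1ξ₂ = 0.737 × 114 = 84.05 → ξ₂ = 62.38 mol/min.
Outlet amounts (n = n₀ + Σ ν·ξ):
  P: 114 − 1(21.67) − 1(62.38) = 29.99
  Q: 335 − 3(21.67) − 1(62.38) = 207.6
  U: 0 + 1(21.67) = 21.67
  R: 0 + 1(62.38) = 62.38
Total out = 321.6 mol/min; y_R = 62.38 / 321.6 = 0.194.

0.194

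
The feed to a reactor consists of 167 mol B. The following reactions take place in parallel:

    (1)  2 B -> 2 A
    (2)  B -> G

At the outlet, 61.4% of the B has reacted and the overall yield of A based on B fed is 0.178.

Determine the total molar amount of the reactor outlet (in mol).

Yield of A: 2ξ₁ / 167 = 0.178 → ξ₁ = 14.86 mol.
Conversion of B: 2ξ₁ + 1ξ₂ = 0.614 × 167 = 102.5 → ξ₂ = 72.81 mol.
Outlet amounts (n = n₀ + Σ ν·ξ):
  B: 167 − 2(14.86) − 1(72.81) = 64.46
  A: 0 + 2(14.86) = 29.73
  G: 0 + 1(72.81) = 72.81
Total out = 64.46 + 29.73 + 72.81 = 167 mol.

167 mol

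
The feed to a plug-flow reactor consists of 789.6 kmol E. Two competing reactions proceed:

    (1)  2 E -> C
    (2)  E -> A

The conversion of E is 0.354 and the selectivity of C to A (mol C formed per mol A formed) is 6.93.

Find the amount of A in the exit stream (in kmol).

18.8 kmol

Conversion of E: E consumed = 0.354 × 789.6 = 279.5 kmol = 2ξ₁ + 1ξ₂.
Selectivity: 1ξ₁ / (1ξ₂) = 6.93 → ξ₁ = 6.93 ξ₂.
Substitute: (2·6.93 + 1) ξ₂ = 279.5 → ξ₂ = 18.81 kmol, ξ₁ = 130.4 kmol.
Outlet amounts (n = n₀ + Σ ν·ξ):
  E: 789.6 − 2(130.4) − 1(18.81) = 510.1
  C: 0 + 1(130.4) = 130.4
  A: 0 + 1(18.81) = 18.81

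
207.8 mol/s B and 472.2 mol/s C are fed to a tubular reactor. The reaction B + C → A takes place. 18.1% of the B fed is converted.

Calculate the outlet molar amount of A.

37.6 mol/s

B reacted = 0.181 × 207.8 = 37.61 mol/s; ν_B = −1, so ξ = 37.61/1 = 37.61 mol/s.
Outlet amounts (n = n₀ + ν ξ):
  B: 207.8 − 1(37.61) = 170.2
  C: 472.2 − 1(37.61) = 434.6
  A: 0 + 1(37.61) = 37.61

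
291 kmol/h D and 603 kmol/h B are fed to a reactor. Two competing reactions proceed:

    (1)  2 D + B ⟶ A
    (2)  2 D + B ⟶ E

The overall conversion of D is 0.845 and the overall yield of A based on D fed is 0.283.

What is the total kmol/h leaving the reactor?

Yield of A: 1ξ₁ / 291 = 0.283 → ξ₁ = 82.35 kmol/h.
Conversion of D: 2ξ₁ + 2ξ₂ = 0.845 × 291 = 245.9 → ξ₂ = 40.59 kmol/h.
Outlet amounts (n = n₀ + Σ ν·ξ):
  D: 291 − 2(82.35) − 2(40.59) = 45.11
  B: 603 − 1(82.35) − 1(40.59) = 480.1
  A: 0 + 1(82.35) = 82.35
  E: 0 + 1(40.59) = 40.59
Total out = 45.11 + 480.1 + 82.35 + 40.59 = 648.1 kmol/h.

648 kmol/h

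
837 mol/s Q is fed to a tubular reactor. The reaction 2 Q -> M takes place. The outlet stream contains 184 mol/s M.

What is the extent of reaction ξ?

For M: n = n₀ + 1ξ → 184 = 0 + 1ξ, giving ξ = 184 mol/s.
Outlet amounts (n = n₀ + ν ξ):
  Q: 837 − 2(184) = 469
  M: 0 + 1(184) = 184

ξ = 184 mol/s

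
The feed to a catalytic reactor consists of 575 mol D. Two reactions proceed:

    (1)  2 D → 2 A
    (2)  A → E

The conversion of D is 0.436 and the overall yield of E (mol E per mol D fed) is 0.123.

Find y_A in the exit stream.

0.313

Conversion of D: D consumed = 2ξ₁ = 0.436 × 575 → ξ₁ = 125.3 mol.
Yield of E: 1ξ₂ / 575 = 0.123 → ξ₂ = 70.72 mol.
Outlet amounts (n = n₀ + Σ ν·ξ):
  D: 575 − 2(125.3) = 324.3
  A: 0 + 2(125.3) − 1(70.72) = 180
  E: 0 + 1(70.72) = 70.72
Total out = 575 mol; y_A = 180 / 575 = 0.313.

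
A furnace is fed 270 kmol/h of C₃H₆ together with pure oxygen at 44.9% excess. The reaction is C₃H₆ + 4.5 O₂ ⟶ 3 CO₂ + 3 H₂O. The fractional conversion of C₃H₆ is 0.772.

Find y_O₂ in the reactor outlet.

0.385

Stoichiometric O₂ = 4.5 × 270 = 1215 kmol/h; O₂ fed = 1215 × 1.449 = 1761 kmol/h.
Fuel reacted = 0.772 × 270 → ξ = 208.4 kmol/h.
Outlet (n = n₀ + ν ξ):
  C₃H₆: 270 − 1(208.4) = 61.56
  O₂: 1761 − 4.5(208.4) = 822.6
  CO₂: 0 + 3(208.4) = 625.3
  H₂O: 0 + 3(208.4) = 625.3
Total out = 2135 kmol/h; y_O₂ = 822.6 / 2135 = 0.3853.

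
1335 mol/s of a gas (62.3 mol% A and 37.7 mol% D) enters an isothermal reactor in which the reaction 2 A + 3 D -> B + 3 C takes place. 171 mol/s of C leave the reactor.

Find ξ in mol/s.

For C: n = n₀ + 3ξ → 171 = 0 + 3ξ, giving ξ = 57 mol/s.
Outlet amounts (n = n₀ + ν ξ):
  A: 831.7 − 2(57) = 717.7
  D: 503.3 − 3(57) = 332.3
  B: 0 + 1(57) = 57
  C: 0 + 3(57) = 171

ξ = 57 mol/s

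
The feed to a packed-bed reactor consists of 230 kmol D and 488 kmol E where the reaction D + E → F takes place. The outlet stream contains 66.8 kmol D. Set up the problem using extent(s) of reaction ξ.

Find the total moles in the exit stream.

For D: n = n₀ − 1ξ → 66.8 = 230 − 1ξ, giving ξ = 163.2 kmol.
Outlet amounts (n = n₀ + ν ξ):
  D: 230 − 1(163.2) = 66.8
  E: 488 − 1(163.2) = 324.8
  F: 0 + 1(163.2) = 163.2
Total out = 66.8 + 324.8 + 163.2 = 554.8 kmol.

555 kmol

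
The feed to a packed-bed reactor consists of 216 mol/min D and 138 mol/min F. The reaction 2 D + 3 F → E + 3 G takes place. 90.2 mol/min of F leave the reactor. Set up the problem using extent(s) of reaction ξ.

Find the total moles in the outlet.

For F: n = n₀ − 3ξ → 90.2 = 138 − 3ξ, giving ξ = 15.93 mol/min.
Outlet amounts (n = n₀ + ν ξ):
  D: 216 − 2(15.93) = 184.1
  F: 138 − 3(15.93) = 90.2
  E: 0 + 1(15.93) = 15.93
  G: 0 + 3(15.93) = 47.8
Total out = 184.1 + 90.2 + 15.93 + 47.8 = 338.1 mol/min.

338 mol/min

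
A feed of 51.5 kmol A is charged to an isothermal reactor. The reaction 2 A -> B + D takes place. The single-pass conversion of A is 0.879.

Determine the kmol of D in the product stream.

22.6 kmol

A reacted = 0.879 × 51.5 = 45.27 kmol; ν_A = −2, so ξ = 45.27/2 = 22.63 kmol.
Outlet amounts (n = n₀ + ν ξ):
  A: 51.5 − 2(22.63) = 6.231
  B: 0 + 1(22.63) = 22.63
  D: 0 + 1(22.63) = 22.63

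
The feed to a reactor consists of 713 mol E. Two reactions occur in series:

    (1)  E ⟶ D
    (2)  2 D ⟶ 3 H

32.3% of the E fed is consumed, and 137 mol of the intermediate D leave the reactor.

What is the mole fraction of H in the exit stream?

Conversion of E: E consumed = 1ξ₁ = 0.323 × 713 → ξ₁ = 230.3 mol.
D balance: n_D = 0 + 1ξ₁ − 2ξ₂ = 137 → ξ₂ = (1·230.3 − 137)/2 = 46.65 mol.
Outlet amounts (n = n₀ + Σ ν·ξ):
  E: 713 − 1(230.3) = 482.7
  D: 0 + 1(230.3) − 2(46.65) = 137
  H: 0 + 3(46.65) = 139.9
Total out = 759.6 mol; y_H = 139.9 / 759.6 = 0.1842.

0.184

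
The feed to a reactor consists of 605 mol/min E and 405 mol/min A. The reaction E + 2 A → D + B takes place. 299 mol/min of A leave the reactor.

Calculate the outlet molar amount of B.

53 mol/min

For A: n = n₀ − 2ξ → 299 = 405 − 2ξ, giving ξ = 53 mol/min.
Outlet amounts (n = n₀ + ν ξ):
  E: 605 − 1(53) = 552
  A: 405 − 2(53) = 299
  D: 0 + 1(53) = 53
  B: 0 + 1(53) = 53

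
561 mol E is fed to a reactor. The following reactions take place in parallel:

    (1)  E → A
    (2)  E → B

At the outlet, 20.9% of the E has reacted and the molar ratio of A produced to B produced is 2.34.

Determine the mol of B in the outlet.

35.1 mol

Conversion of E: E consumed = 0.209 × 561 = 117.2 mol = 1ξ₁ + 1ξ₂.
Selectivity: 1ξ₁ / (1ξ₂) = 2.34 → ξ₁ = 2.34 ξ₂.
Substitute: (1·2.34 + 1) ξ₂ = 117.2 → ξ₂ = 35.1 mol, ξ₁ = 82.14 mol.
Outlet amounts (n = n₀ + Σ ν·ξ):
  E: 561 − 1(82.14) − 1(35.1) = 443.8
  A: 0 + 1(82.14) = 82.14
  B: 0 + 1(35.1) = 35.1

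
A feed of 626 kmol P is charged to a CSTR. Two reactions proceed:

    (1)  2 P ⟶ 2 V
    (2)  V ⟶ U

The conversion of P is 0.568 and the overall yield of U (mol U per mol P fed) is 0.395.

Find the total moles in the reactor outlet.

Conversion of P: P consumed = 2ξ₁ = 0.568 × 626 → ξ₁ = 177.8 kmol.
Yield of U: 1ξ₂ / 626 = 0.395 → ξ₂ = 247.3 kmol.
Outlet amounts (n = n₀ + Σ ν·ξ):
  P: 626 − 2(177.8) = 270.4
  V: 0 + 2(177.8) − 1(247.3) = 108.3
  U: 0 + 1(247.3) = 247.3
Total out = 270.4 + 108.3 + 247.3 = 626 kmol.

626 kmol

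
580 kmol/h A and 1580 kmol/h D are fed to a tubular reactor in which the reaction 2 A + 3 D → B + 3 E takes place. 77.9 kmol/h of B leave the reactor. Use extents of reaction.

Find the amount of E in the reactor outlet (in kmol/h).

For B: n = n₀ + 1ξ → 77.9 = 0 + 1ξ, giving ξ = 77.9 kmol/h.
Outlet amounts (n = n₀ + ν ξ):
  A: 580 − 2(77.9) = 424.2
  D: 1580 − 3(77.9) = 1346
  B: 0 + 1(77.9) = 77.9
  E: 0 + 3(77.9) = 233.7

234 kmol/h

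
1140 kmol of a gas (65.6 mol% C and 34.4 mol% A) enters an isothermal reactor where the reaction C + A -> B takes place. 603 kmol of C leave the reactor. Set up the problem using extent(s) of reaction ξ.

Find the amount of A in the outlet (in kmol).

For C: n = n₀ − 1ξ → 603 = 747.8 − 1ξ, giving ξ = 144.8 kmol.
Outlet amounts (n = n₀ + ν ξ):
  C: 747.8 − 1(144.8) = 603
  A: 392.2 − 1(144.8) = 247.3
  B: 0 + 1(144.8) = 144.8

247 kmol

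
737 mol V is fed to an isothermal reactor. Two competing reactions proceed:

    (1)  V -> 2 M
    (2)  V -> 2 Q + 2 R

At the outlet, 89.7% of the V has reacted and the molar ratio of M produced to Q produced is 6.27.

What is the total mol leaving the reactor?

Conversion of V: V consumed = 0.897 × 737 = 661.1 mol = 1ξ₁ + 1ξ₂.
Selectivity: 2ξ₁ / (2ξ₂) = 6.27 → ξ₁ = 6.27 ξ₂.
Substitute: (1·6.27 + 1) ξ₂ = 661.1 → ξ₂ = 90.93 mol, ξ₁ = 570.2 mol.
Outlet amounts (n = n₀ + Σ ν·ξ):
  V: 737 − 1(570.2) − 1(90.93) = 75.91
  M: 0 + 2(570.2) = 1140
  Q: 0 + 2(90.93) = 181.9
  R: 0 + 2(90.93) = 181.9
Total out = 75.91 + 1140 + 181.9 + 181.9 = 1580 mol.

1580 mol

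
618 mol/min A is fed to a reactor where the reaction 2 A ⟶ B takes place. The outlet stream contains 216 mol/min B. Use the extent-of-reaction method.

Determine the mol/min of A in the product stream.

186 mol/min

For B: n = n₀ + 1ξ → 216 = 0 + 1ξ, giving ξ = 216 mol/min.
Outlet amounts (n = n₀ + ν ξ):
  A: 618 − 2(216) = 186
  B: 0 + 1(216) = 216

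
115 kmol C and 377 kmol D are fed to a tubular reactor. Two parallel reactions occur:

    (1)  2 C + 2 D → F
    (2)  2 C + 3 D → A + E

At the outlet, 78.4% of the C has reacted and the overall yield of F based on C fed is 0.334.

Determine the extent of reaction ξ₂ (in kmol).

ξ₂ = 6.67 kmol

Yield of F: 1ξ₁ / 115 = 0.334 → ξ₁ = 38.41 kmol.
Conversion of C: 2ξ₁ + 2ξ₂ = 0.784 × 115 = 90.16 → ξ₂ = 6.67 kmol.
Outlet amounts (n = n₀ + Σ ν·ξ):
  C: 115 − 2(38.41) − 2(6.67) = 24.84
  D: 377 − 2(38.41) − 3(6.67) = 280.2
  F: 0 + 1(38.41) = 38.41
  A: 0 + 1(6.67) = 6.67
  E: 0 + 1(6.67) = 6.67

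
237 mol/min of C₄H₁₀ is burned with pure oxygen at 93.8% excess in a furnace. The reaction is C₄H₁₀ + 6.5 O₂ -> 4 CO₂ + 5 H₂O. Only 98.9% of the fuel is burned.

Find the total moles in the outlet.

Stoichiometric O₂ = 6.5 × 237 = 1540 mol/min; O₂ fed = 1540 × 1.938 = 2985 mol/min.
Fuel reacted = 0.989 × 237 → ξ = 234.4 mol/min.
Outlet (n = n₀ + ν ξ):
  C₄H₁₀: 237 − 1(234.4) = 2.607
  O₂: 2985 − 6.5(234.4) = 1462
  CO₂: 0 + 4(234.4) = 937.6
  H₂O: 0 + 5(234.4) = 1172
Total out = 2.607 + 1462 + 937.6 + 1172 = 3574 mol/min.

3570 mol/min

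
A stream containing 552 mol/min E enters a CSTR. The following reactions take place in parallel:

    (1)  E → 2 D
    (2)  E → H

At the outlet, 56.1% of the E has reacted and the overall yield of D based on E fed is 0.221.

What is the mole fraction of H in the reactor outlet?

Yield of D: 2ξ₁ / 552 = 0.221 → ξ₁ = 61 mol/min.
Conversion of E: 1ξ₁ + 1ξ₂ = 0.561 × 552 = 309.7 → ξ₂ = 248.7 mol/min.
Outlet amounts (n = n₀ + Σ ν·ξ):
  E: 552 − 1(61) − 1(248.7) = 242.3
  D: 0 + 2(61) = 122
  H: 0 + 1(248.7) = 248.7
Total out = 613 mol/min; y_H = 248.7 / 613 = 0.4057.

0.406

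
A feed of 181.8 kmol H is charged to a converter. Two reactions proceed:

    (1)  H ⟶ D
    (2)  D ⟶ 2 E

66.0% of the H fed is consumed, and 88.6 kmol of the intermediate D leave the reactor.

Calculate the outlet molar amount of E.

Conversion of H: H consumed = 1ξ₁ = 0.66 × 181.8 → ξ₁ = 120 kmol.
D balance: n_D = 0 + 1ξ₁ − 1ξ₂ = 88.6 → ξ₂ = (1·120 − 88.6)/1 = 31.39 kmol.
Outlet amounts (n = n₀ + Σ ν·ξ):
  H: 181.8 − 1(120) = 61.81
  D: 0 + 1(120) − 1(31.39) = 88.6
  E: 0 + 2(31.39) = 62.78

62.8 kmol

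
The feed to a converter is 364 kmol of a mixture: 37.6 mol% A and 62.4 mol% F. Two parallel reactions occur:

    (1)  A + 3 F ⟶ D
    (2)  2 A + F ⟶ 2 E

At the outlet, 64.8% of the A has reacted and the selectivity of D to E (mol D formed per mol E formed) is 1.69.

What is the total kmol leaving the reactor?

Conversion of A: A consumed = 0.648 × 136.9 = 88.69 kmol = 1ξ₁ + 2ξ₂.
Selectivity: 1ξ₁ / (2ξ₂) = 1.69 → ξ₁ = 3.38 ξ₂.
Substitute: (1·3.38 + 2) ξ₂ = 88.69 → ξ₂ = 16.48 kmol, ξ₁ = 55.72 kmol.
Outlet amounts (n = n₀ + Σ ν·ξ):
  A: 136.9 − 1(55.72) − 2(16.48) = 48.18
  F: 227.1 − 3(55.72) − 1(16.48) = 43.5
  D: 0 + 1(55.72) = 55.72
  E: 0 + 2(16.48) = 32.97
Total out = 48.18 + 43.5 + 55.72 + 32.97 = 180.4 kmol.

180 kmol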